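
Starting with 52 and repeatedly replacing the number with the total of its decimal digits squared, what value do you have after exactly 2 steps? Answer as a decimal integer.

52 → 5² + 2² = 29
29 → 2² + 9² = 85

85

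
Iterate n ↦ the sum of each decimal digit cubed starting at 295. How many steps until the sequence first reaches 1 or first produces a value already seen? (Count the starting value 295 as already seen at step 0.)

295 → 2³ + 9³ + 5³ = 8 + 729 + 125 = 862
862 → 8³ + 6³ + 2³ = 512 + 216 + 8 = 736
736 → 7³ + 3³ + 6³ = 343 + 27 + 216 = 586
586 → 5³ + 8³ + 6³ = 125 + 512 + 216 = 853
853 → 8³ + 5³ + 3³ = 512 + 125 + 27 = 664
664 → 6³ + 6³ + 4³ = 216 + 216 + 64 = 496
496 → 4³ + 9³ + 6³ = 64 + 729 + 216 = 1009
1009 → 1³ + 0³ + 0³ + 9³ = 1 + 0 + 0 + 729 = 730
730 → 7³ + 3³ + 0³ = 343 + 27 + 0 = 370
370 → 3³ + 7³ + 0³ = 27 + 343 + 0 = 370  — 370 repeats.
That took 10 steps.

10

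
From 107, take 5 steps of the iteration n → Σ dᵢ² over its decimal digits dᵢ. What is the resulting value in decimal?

107 → 1² + 0² + 7² = 50
50 → 5² + 0² = 25
25 → 2² + 5² = 29
29 → 2² + 9² = 85
85 → 8² + 5² = 89

89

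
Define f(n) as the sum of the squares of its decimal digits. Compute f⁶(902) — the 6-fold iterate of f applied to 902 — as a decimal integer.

902 → 9² + 0² + 2² = 81 + 0 + 4 = 85
85 → 8² + 5² = 64 + 25 = 89
89 → 8² + 9² = 64 + 81 = 145
145 → 1² + 4² + 5² = 1 + 16 + 25 = 42
42 → 4² + 2² = 16 + 4 = 20
20 → 2² + 0² = 4 + 0 = 4

4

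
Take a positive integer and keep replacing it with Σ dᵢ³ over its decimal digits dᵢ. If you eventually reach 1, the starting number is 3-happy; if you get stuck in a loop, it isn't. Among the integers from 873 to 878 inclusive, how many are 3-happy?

873: 873 → 882 → 1032 → 36 → 243 → 99 → 1458 → 702 → 351 → 153 → 153  (repeats 153)
874: 874 → 919 → 1459 → 919  (repeats 919)
875: 875 → 980 → 1241 → 74 → 407 → 407  (repeats 407)
876: 876 → 1071 → 345 → 216 → 225 → 141 → 66 → 432 → 99 → 1458 → 702 → 351 → 153 → 153  (repeats 153)
877: 877 → 1198 → 1243 → 100 → 1  (reaches 1)
878: 878 → 1367 → 587 → 980 → 1241 → 74 → 407 → 407  (repeats 407)
3-happy: 877

1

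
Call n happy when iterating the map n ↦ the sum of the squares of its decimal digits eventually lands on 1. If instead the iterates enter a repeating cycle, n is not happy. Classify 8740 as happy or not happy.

8740 → 8² + 7² + 4² + 0² = 129
129 → 1² + 2² + 9² = 86
86 → 8² + 6² = 100
100 → 1² + 0² + 0² = 1  — reached 1.

happy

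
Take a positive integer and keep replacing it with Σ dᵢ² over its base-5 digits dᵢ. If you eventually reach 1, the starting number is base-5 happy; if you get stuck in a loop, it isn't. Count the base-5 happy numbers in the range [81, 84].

81: 81 → 11 → 5 → 1  (reaches 1)
82: 82 → 14 → 20 → 16 → 10 → 4 → 16  (repeats 16)
83: 83 → 19 → 25 → 1  (reaches 1)
84: 84 → 26 → 2 → 4 → 16 → 10 → 4  (repeats 4)
base-5 happy: 81, 83

2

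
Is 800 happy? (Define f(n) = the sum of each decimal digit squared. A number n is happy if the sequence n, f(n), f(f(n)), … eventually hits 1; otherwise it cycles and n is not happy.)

800 → 8² + 0² + 0² = 64
64 → 6² + 4² = 52
52 → 5² + 2² = 29
29 → 2² + 9² = 85
85 → 8² + 5² = 89
89 → 8² + 9² = 145
145 → 1² + 4² + 5² = 42
42 → 4² + 2² = 20
20 → 2² + 0² = 4
4 → 4² = 16
16 → 1² + 6² = 37
37 → 3² + 7² = 58
58 → 5² + 8² = 89  — 89 already seen; the sequence cycles without reaching 1.

not happy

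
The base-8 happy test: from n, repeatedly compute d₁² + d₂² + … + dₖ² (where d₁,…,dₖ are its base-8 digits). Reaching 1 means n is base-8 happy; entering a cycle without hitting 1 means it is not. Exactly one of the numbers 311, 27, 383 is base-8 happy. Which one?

27

311: 311 → 101 → 42 → 29 → 34 → 20 → 20  — repeats 20 (not base-8 happy)
27: 27 → 18 → 8 → 1  — reaches 1 (base-8 happy)
383: 383 → 123 → 59 → 58 → 53 → 61 → 74 → 6 → 36 → 32 → 16 → 4 → 16  — repeats 16 (not base-8 happy)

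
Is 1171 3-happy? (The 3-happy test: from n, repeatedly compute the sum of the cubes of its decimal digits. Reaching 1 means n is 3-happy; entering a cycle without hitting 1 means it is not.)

1171 → 1³ + 1³ + 7³ + 1³ = 1 + 1 + 343 + 1 = 346
346 → 3³ + 4³ + 6³ = 27 + 64 + 216 = 307
307 → 3³ + 0³ + 7³ = 27 + 0 + 343 = 370
370 → 3³ + 7³ + 0³ = 27 + 343 + 0 = 370  — 370 already seen; the sequence cycles without reaching 1.

not 3-happy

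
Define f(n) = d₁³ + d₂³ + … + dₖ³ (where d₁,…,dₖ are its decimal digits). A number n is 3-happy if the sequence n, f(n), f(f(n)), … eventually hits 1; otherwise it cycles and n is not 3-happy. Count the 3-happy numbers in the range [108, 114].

1

108: 108 → 513 → 153 → 153  (repeats 153)
109: 109 → 730 → 370 → 370  (repeats 370)
110: 110 → 2 → 8 → 512 → 134 → 92 → 737 → 713 → 371 → 371  (repeats 371)
111: 111 → 3 → 27 → 351 → 153 → 153  (repeats 153)
112: 112 → 10 → 1  (reaches 1)
113: 113 → 29 → 737 → 713 → 371 → 371  (repeats 371)
114: 114 → 66 → 432 → 99 → 1458 → 702 → 351 → 153 → 153  (repeats 153)
3-happy: 112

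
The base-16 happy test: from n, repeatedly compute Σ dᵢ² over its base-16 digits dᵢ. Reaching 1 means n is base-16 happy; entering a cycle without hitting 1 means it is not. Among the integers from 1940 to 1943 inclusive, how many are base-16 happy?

2

1940: 1940 → 146 → 85 → 50 → 13 → 169 → 181 → 146  — not base-16 happy
1941: 1941 → 155 → 202 → 244 → 241 → 226 → 200 → 208 → 169 → 181 → 146 → 85 → 50 → 13 → 169  — not base-16 happy
1942: 1942 → 166 → 136 → 128 → 64 → 16 → 1  — base-16 happy
1943: 1943 → 179 → 130 → 68 → 32 → 4 → 16 → 1  — base-16 happy
base-16 happy: 1942, 1943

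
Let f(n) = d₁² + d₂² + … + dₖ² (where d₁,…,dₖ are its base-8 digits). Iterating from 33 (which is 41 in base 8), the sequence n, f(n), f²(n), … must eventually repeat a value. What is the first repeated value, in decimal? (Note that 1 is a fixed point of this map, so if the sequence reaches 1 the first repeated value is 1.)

33 = (4,1)_8 → 4² + 1² = 16 + 1 = 17
17 = (2,1)_8 → 2² + 1² = 4 + 1 = 5
5 = (5)_8 → 5² = 25
25 = (3,1)_8 → 3² + 1² = 9 + 1 = 10
10 = (1,2)_8 → 1² + 2² = 1 + 4 = 5  — 5 already appeared earlier.

5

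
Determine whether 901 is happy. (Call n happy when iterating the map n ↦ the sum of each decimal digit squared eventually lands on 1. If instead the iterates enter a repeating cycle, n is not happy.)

901 → 9² + 0² + 1² = 81 + 0 + 1 = 82
82 → 8² + 2² = 64 + 4 = 68
68 → 6² + 8² = 36 + 64 = 100
100 → 1² + 0² + 0² = 1 + 0 + 0 = 1  — reached 1.

happy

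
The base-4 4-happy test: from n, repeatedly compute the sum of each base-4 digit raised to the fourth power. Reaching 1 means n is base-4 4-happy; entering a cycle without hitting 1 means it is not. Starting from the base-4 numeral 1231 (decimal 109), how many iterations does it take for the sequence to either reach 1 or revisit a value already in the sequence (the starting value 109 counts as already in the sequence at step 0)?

7

109 = (1,2,3,1)_4 → 99
99 = (1,2,0,3)_4 → 98
98 = (1,2,0,2)_4 → 33
33 = (2,0,1)_4 → 17
17 = (1,0,1)_4 → 2
2 = (2)_4 → 16
16 = (1,0,0)_4 → 1  — reached 1.
That took 7 steps.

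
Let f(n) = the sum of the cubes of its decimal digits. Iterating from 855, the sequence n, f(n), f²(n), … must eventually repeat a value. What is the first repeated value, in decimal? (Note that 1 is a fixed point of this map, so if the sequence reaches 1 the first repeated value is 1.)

153

855 → 8³ + 5³ + 5³ = 762
762 → 7³ + 6³ + 2³ = 567
567 → 5³ + 6³ + 7³ = 684
684 → 6³ + 8³ + 4³ = 792
792 → 7³ + 9³ + 2³ = 1080
1080 → 1³ + 0³ + 8³ + 0³ = 513
513 → 5³ + 1³ + 3³ = 153
153 → 1³ + 5³ + 3³ = 153  — 153 already appeared earlier.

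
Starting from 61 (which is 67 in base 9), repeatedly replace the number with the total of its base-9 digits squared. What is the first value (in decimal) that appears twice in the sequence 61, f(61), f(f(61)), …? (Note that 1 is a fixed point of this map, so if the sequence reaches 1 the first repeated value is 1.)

61 = (6,7)_9 → 6² + 7² = 36 + 49 = 85
85 = (1,0,4)_9 → 1² + 0² + 4² = 1 + 0 + 16 = 17
17 = (1,8)_9 → 1² + 8² = 1 + 64 = 65
65 = (7,2)_9 → 7² + 2² = 49 + 4 = 53
53 = (5,8)_9 → 5² + 8² = 25 + 64 = 89
89 = (1,0,8)_9 → 1² + 0² + 8² = 1 + 0 + 64 = 65  — 65 already appeared earlier.

65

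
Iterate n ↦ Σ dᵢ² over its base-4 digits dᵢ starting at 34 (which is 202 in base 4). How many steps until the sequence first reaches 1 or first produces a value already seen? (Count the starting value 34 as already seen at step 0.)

3

34 = (2,0,2)_4 → 2² + 0² + 2² = 8
8 = (2,0)_4 → 2² + 0² = 4
4 = (1,0)_4 → 1² + 0² = 1  — reached 1.
That took 3 steps.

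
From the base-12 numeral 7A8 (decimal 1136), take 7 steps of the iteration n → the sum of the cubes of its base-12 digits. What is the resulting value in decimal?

512

1136 = (7,10,8)_12 → 7³ + 10³ + 8³ = 343 + 1000 + 512 = 1855
1855 = (1,0,10,7)_12 → 1³ + 0³ + 10³ + 7³ = 1 + 0 + 1000 + 343 = 1344
1344 = (9,4,0)_12 → 9³ + 4³ + 0³ = 729 + 64 + 0 = 793
793 = (5,6,1)_12 → 5³ + 6³ + 1³ = 125 + 216 + 1 = 342
342 = (2,4,6)_12 → 2³ + 4³ + 6³ = 8 + 64 + 216 = 288
288 = (2,0,0)_12 → 2³ + 0³ + 0³ = 8 + 0 + 0 = 8
8 = (8)_12 → 8³ = 512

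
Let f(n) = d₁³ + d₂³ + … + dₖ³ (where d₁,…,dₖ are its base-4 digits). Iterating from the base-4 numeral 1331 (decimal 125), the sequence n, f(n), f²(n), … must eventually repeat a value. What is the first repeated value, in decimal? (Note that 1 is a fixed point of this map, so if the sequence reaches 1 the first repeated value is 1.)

35

125 = (1,3,3,1)_4 → 1³ + 3³ + 3³ + 1³ = 56
56 = (3,2,0)_4 → 3³ + 2³ + 0³ = 35
35 = (2,0,3)_4 → 2³ + 0³ + 3³ = 35  — 35 already appeared earlier.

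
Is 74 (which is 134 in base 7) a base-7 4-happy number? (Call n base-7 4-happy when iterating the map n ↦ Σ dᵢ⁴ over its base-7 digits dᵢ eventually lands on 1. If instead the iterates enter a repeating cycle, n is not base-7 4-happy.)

74 = (1,3,4)_7 → 1⁴ + 3⁴ + 4⁴ = 1 + 81 + 256 = 338
338 = (6,6,2)_7 → 6⁴ + 6⁴ + 2⁴ = 1296 + 1296 + 16 = 2608
2608 = (1,0,4,1,4)_7 → 1⁴ + 0⁴ + 4⁴ + 1⁴ + 4⁴ = 1 + 0 + 256 + 1 + 256 = 514
514 = (1,3,3,3)_7 → 1⁴ + 3⁴ + 3⁴ + 3⁴ = 1 + 81 + 81 + 81 = 244
244 = (4,6,6)_7 → 4⁴ + 6⁴ + 6⁴ = 256 + 1296 + 1296 = 2848
2848 = (1,1,2,0,6)_7 → 1⁴ + 1⁴ + 2⁴ + 0⁴ + 6⁴ = 1 + 1 + 16 + 0 + 1296 = 1314
1314 = (3,5,5,5)_7 → 3⁴ + 5⁴ + 5⁴ + 5⁴ = 81 + 625 + 625 + 625 = 1956
1956 = (5,4,6,3)_7 → 5⁴ + 4⁴ + 6⁴ + 3⁴ = 625 + 256 + 1296 + 81 = 2258
2258 = (6,4,0,4)_7 → 6⁴ + 4⁴ + 0⁴ + 4⁴ = 1296 + 256 + 0 + 256 = 1808
1808 = (5,1,6,2)_7 → 5⁴ + 1⁴ + 6⁴ + 2⁴ = 625 + 1 + 1296 + 16 = 1938
1938 = (5,4,3,6)_7 → 5⁴ + 4⁴ + 3⁴ + 6⁴ = 625 + 256 + 81 + 1296 = 2258  — 2258 already seen; the sequence cycles without reaching 1.

not base-7 4-happy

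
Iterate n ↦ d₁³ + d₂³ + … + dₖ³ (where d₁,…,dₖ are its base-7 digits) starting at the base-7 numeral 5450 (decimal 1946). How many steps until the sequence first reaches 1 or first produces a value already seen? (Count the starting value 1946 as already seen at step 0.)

6

1946 = (5,4,5,0)_7 → 5³ + 4³ + 5³ + 0³ = 314
314 = (6,2,6)_7 → 6³ + 2³ + 6³ = 440
440 = (1,1,6,6)_7 → 1³ + 1³ + 6³ + 6³ = 434
434 = (1,1,6,0)_7 → 1³ + 1³ + 6³ + 0³ = 218
218 = (4,3,1)_7 → 4³ + 3³ + 1³ = 92
92 = (1,6,1)_7 → 1³ + 6³ + 1³ = 218  — 218 repeats.
That took 6 steps.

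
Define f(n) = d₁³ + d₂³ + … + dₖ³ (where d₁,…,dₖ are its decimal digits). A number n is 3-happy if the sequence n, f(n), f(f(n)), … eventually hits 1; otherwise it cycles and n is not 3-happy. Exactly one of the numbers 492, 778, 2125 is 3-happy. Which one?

492: 492 → 801 → 513 → 153 → 153  — repeats 153 (not 3-happy)
778: 778 → 1198 → 1243 → 100 → 1  — reaches 1 (3-happy)
2125: 2125 → 142 → 73 → 370 → 370  — repeats 370 (not 3-happy)

778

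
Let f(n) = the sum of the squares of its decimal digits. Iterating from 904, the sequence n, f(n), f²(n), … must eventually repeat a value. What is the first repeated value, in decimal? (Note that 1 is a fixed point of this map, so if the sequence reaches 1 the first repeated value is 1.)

904 → 97
97 → 130
130 → 10
10 → 1  — reached the fixed point 1.
1 → 1, so 1 is the first repeated value.

1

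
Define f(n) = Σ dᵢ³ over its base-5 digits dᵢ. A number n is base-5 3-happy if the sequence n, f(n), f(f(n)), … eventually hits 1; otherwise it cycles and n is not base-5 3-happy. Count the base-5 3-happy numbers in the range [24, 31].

24: 24 → 128 → 28 → 28  (repeats 28)
25: 25 → 1  (reaches 1)
26: 26 → 2 → 8 → 28 → 28  (repeats 28)
27: 27 → 9 → 65 → 35 → 9  (repeats 9)
28: 28 → 28  (repeats 28)
29: 29 → 65 → 35 → 9 → 65  (repeats 65)
30: 30 → 2 → 8 → 28 → 28  (repeats 28)
31: 31 → 3 → 27 → 9 → 65 → 35 → 9  (repeats 9)
base-5 3-happy: 25

1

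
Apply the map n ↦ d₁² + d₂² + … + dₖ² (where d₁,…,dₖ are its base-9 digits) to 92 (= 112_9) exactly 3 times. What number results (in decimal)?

16

92 = (1,1,2)_9 → 1² + 1² + 2² = 1 + 1 + 4 = 6
6 = (6)_9 → 6² = 36
36 = (4,0)_9 → 4² + 0² = 16 + 0 = 16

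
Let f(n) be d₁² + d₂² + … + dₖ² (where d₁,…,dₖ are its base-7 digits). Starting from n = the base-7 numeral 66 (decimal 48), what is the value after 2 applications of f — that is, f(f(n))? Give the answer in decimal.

48 = (6,6)_7 → 6² + 6² = 72
72 = (1,3,2)_7 → 1² + 3² + 2² = 14

14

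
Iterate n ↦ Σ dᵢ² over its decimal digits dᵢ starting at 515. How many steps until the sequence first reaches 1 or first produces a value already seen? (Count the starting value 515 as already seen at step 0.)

12

515 → 5² + 1² + 5² = 25 + 1 + 25 = 51
51 → 5² + 1² = 25 + 1 = 26
26 → 2² + 6² = 4 + 36 = 40
40 → 4² + 0² = 16 + 0 = 16
16 → 1² + 6² = 1 + 36 = 37
37 → 3² + 7² = 9 + 49 = 58
58 → 5² + 8² = 25 + 64 = 89
89 → 8² + 9² = 64 + 81 = 145
145 → 1² + 4² + 5² = 1 + 16 + 25 = 42
42 → 4² + 2² = 16 + 4 = 20
20 → 2² + 0² = 4 + 0 = 4
4 → 4² = 16  — 16 repeats.
That took 12 steps.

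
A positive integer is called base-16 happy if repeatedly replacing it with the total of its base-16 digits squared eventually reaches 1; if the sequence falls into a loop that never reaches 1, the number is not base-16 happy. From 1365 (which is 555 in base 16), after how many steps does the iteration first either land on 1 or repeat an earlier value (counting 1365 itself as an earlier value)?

15

1365 = (5,5,5)_16 → 5² + 5² + 5² = 75
75 = (4,11)_16 → 4² + 11² = 137
137 = (8,9)_16 → 8² + 9² = 145
145 = (9,1)_16 → 9² + 1² = 82
82 = (5,2)_16 → 5² + 2² = 29
29 = (1,13)_16 → 1² + 13² = 170
170 = (10,10)_16 → 10² + 10² = 200
200 = (12,8)_16 → 12² + 8² = 208
208 = (13,0)_16 → 13² + 0² = 169
169 = (10,9)_16 → 10² + 9² = 181
181 = (11,5)_16 → 11² + 5² = 146
146 = (9,2)_16 → 9² + 2² = 85
85 = (5,5)_16 → 5² + 5² = 50
50 = (3,2)_16 → 3² + 2² = 13
13 = (13)_16 → 13² = 169  — 169 repeats.
That took 15 steps.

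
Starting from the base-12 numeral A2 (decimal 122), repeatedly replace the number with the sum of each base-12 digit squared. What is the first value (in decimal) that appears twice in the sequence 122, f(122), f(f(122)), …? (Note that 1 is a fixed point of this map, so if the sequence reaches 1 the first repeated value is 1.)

122 = (10,2)_12 → 10² + 2² = 100 + 4 = 104
104 = (8,8)_12 → 8² + 8² = 64 + 64 = 128
128 = (10,8)_12 → 10² + 8² = 100 + 64 = 164
164 = (1,1,8)_12 → 1² + 1² + 8² = 1 + 1 + 64 = 66
66 = (5,6)_12 → 5² + 6² = 25 + 36 = 61
61 = (5,1)_12 → 5² + 1² = 25 + 1 = 26
26 = (2,2)_12 → 2² + 2² = 4 + 4 = 8
8 = (8)_12 → 8² = 64
64 = (5,4)_12 → 5² + 4² = 25 + 16 = 41
41 = (3,5)_12 → 3² + 5² = 9 + 25 = 34
34 = (2,10)_12 → 2² + 10² = 4 + 100 = 104  — 104 already appeared earlier.

104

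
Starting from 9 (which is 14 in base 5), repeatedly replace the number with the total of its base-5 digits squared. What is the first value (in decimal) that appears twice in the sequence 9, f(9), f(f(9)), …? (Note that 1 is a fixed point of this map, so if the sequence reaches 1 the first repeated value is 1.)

13

9 = (1,4)_5 → 1² + 4² = 1 + 16 = 17
17 = (3,2)_5 → 3² + 2² = 9 + 4 = 13
13 = (2,3)_5 → 2² + 3² = 4 + 9 = 13  — 13 already appeared earlier.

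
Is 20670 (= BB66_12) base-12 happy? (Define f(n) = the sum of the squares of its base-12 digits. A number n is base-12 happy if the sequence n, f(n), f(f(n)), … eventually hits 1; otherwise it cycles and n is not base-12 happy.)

20670 = (11,11,6,6)_12 → 314
314 = (2,2,2)_12 → 12
12 = (1,0)_12 → 1  — reached 1.

base-12 happy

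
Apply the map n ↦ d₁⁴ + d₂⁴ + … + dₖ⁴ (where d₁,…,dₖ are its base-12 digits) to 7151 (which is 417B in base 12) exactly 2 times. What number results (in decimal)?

12402

7151 = (4,1,7,11)_12 → 4⁴ + 1⁴ + 7⁴ + 11⁴ = 256 + 1 + 2401 + 14641 = 17299
17299 = (10,0,1,7)_12 → 10⁴ + 0⁴ + 1⁴ + 7⁴ = 10000 + 0 + 1 + 2401 = 12402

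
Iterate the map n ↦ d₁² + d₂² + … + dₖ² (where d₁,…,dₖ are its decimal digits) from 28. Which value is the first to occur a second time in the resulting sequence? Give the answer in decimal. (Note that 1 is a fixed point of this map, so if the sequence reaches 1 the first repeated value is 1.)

1

28 → 2² + 8² = 68
68 → 6² + 8² = 100
100 → 1² + 0² + 0² = 1  — reached the fixed point 1.
1 → 1, so 1 is the first repeated value.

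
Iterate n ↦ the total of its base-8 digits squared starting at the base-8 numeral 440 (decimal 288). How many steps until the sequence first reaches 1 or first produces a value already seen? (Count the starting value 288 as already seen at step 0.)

4

288 = (4,4,0)_8 → 4² + 4² + 0² = 32
32 = (4,0)_8 → 4² + 0² = 16
16 = (2,0)_8 → 2² + 0² = 4
4 = (4)_8 → 4² = 16  — 16 repeats.
That took 4 steps.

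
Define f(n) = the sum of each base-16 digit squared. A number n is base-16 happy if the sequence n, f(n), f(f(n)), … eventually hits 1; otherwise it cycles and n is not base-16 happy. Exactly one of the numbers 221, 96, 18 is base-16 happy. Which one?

96

221: 221 → 338 → 30 → 197 → 169 → 181 → 146 → 85 → 50 → 13 → 169  — repeats 169 (not base-16 happy)
96: 96 → 36 → 20 → 17 → 2 → 4 → 16 → 1  — reaches 1 (base-16 happy)
18: 18 → 5 → 25 → 82 → 29 → 170 → 200 → 208 → 169 → 181 → 146 → 85 → 50 → 13 → 169  — repeats 169 (not base-16 happy)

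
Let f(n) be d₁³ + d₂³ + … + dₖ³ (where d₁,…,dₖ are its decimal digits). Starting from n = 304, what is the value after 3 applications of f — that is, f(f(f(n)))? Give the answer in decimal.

304 → 3³ + 0³ + 4³ = 91
91 → 9³ + 1³ = 730
730 → 7³ + 3³ + 0³ = 370

370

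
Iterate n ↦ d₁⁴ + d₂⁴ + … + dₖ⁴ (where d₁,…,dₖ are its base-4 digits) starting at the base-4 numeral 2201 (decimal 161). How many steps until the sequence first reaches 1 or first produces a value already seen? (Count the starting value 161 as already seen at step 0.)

5

161 = (2,2,0,1)_4 → 33
33 = (2,0,1)_4 → 17
17 = (1,0,1)_4 → 2
2 = (2)_4 → 16
16 = (1,0,0)_4 → 1  — reached 1.
That took 5 steps.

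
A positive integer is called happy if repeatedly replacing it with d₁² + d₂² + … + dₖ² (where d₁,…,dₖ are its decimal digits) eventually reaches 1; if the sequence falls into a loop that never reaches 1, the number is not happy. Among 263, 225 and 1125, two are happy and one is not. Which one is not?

263: 263 → 49 → 97 → 130 → 10 → 1  — reaches 1 (happy)
225: 225 → 33 → 18 → 65 → 61 → 37 → 58 → 89 → 145 → 42 → 20 → 4 → 16 → 37  — repeats 37 (not happy)
1125: 1125 → 31 → 10 → 1  — reaches 1 (happy)

225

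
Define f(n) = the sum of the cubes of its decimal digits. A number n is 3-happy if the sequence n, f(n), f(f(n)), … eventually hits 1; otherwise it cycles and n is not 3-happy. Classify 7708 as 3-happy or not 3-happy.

3-happy

7708 → 7³ + 7³ + 0³ + 8³ = 1198
1198 → 1³ + 1³ + 9³ + 8³ = 1243
1243 → 1³ + 2³ + 4³ + 3³ = 100
100 → 1³ + 0³ + 0³ = 1  — reached 1.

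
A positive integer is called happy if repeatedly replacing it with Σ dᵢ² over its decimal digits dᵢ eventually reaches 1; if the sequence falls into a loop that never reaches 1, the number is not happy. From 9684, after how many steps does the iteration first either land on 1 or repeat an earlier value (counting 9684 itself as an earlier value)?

13

9684 → 197
197 → 131
131 → 11
11 → 2
2 → 4
4 → 16
16 → 37
37 → 58
58 → 89
89 → 145
145 → 42
42 → 20
20 → 4  — 4 repeats.
That took 13 steps.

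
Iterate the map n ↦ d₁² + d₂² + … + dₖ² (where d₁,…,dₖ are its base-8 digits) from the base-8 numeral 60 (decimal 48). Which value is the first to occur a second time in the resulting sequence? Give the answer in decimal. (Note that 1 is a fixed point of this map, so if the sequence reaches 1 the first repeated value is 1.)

16

48 = (6,0)_8 → 6² + 0² = 36
36 = (4,4)_8 → 4² + 4² = 32
32 = (4,0)_8 → 4² + 0² = 16
16 = (2,0)_8 → 2² + 0² = 4
4 = (4)_8 → 4² = 16  — 16 already appeared earlier.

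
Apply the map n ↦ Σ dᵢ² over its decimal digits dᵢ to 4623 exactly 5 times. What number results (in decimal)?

4623 → 65
65 → 61
61 → 37
37 → 58
58 → 89

89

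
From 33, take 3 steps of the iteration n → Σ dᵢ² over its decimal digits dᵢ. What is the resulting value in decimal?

33 → 3² + 3² = 9 + 9 = 18
18 → 1² + 8² = 1 + 64 = 65
65 → 6² + 5² = 36 + 25 = 61

61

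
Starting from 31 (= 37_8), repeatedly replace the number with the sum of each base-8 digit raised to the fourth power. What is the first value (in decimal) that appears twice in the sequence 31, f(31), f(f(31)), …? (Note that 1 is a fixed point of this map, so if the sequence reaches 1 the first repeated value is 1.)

31 = (3,7)_8 → 3⁴ + 7⁴ = 2482
2482 = (4,6,6,2)_8 → 4⁴ + 6⁴ + 6⁴ + 2⁴ = 2864
2864 = (5,4,6,0)_8 → 5⁴ + 4⁴ + 6⁴ + 0⁴ = 2177
2177 = (4,2,0,1)_8 → 4⁴ + 2⁴ + 0⁴ + 1⁴ = 273
273 = (4,2,1)_8 → 4⁴ + 2⁴ + 1⁴ = 273  — 273 already appeared earlier.

273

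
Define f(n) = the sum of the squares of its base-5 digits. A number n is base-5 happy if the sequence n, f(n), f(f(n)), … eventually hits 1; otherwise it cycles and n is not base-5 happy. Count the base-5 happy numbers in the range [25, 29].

25: 25 → 1  — base-5 happy
26: 26 → 2 → 4 → 16 → 10 → 4  — not base-5 happy
27: 27 → 5 → 1  — base-5 happy
28: 28 → 10 → 4 → 16 → 10  — not base-5 happy
29: 29 → 17 → 13 → 13  — not base-5 happy
base-5 happy: 25, 27

2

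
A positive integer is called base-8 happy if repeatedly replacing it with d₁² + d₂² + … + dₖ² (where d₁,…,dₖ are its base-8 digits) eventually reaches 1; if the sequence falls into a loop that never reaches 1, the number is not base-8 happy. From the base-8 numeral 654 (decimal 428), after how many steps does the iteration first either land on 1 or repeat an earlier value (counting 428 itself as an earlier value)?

5

428 = (6,5,4)_8 → 6² + 5² + 4² = 36 + 25 + 16 = 77
77 = (1,1,5)_8 → 1² + 1² + 5² = 1 + 1 + 25 = 27
27 = (3,3)_8 → 3² + 3² = 9 + 9 = 18
18 = (2,2)_8 → 2² + 2² = 4 + 4 = 8
8 = (1,0)_8 → 1² + 0² = 1 + 0 = 1  — reached 1.
That took 5 steps.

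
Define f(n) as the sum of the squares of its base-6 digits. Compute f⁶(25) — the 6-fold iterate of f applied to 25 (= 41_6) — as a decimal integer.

25 = (4,1)_6 → 4² + 1² = 16 + 1 = 17
17 = (2,5)_6 → 2² + 5² = 4 + 25 = 29
29 = (4,5)_6 → 4² + 5² = 16 + 25 = 41
41 = (1,0,5)_6 → 1² + 0² + 5² = 1 + 0 + 25 = 26
26 = (4,2)_6 → 4² + 2² = 16 + 4 = 20
20 = (3,2)_6 → 3² + 2² = 9 + 4 = 13

13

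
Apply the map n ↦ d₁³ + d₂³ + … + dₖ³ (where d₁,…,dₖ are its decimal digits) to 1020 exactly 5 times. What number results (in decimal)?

1020 → 1³ + 0³ + 2³ + 0³ = 1 + 0 + 8 + 0 = 9
9 → 9³ = 729
729 → 7³ + 2³ + 9³ = 343 + 8 + 729 = 1080
1080 → 1³ + 0³ + 8³ + 0³ = 1 + 0 + 512 + 0 = 513
513 → 5³ + 1³ + 3³ = 125 + 1 + 27 = 153

153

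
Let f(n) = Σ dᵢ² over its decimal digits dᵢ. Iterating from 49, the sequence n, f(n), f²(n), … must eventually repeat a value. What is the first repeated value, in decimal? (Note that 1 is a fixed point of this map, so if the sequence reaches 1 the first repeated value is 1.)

1

49 → 4² + 9² = 16 + 81 = 97
97 → 9² + 7² = 81 + 49 = 130
130 → 1² + 3² + 0² = 1 + 9 + 0 = 10
10 → 1² + 0² = 1 + 0 = 1  — reached the fixed point 1.
1 → 1, so 1 is the first repeated value.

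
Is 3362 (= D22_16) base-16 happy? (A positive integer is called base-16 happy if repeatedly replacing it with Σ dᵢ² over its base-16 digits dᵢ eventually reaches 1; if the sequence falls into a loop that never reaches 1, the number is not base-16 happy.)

base-16 happy

3362 = (13,2,2)_16 → 177
177 = (11,1)_16 → 122
122 = (7,10)_16 → 149
149 = (9,5)_16 → 106
106 = (6,10)_16 → 136
136 = (8,8)_16 → 128
128 = (8,0)_16 → 64
64 = (4,0)_16 → 16
16 = (1,0)_16 → 1  — reached 1.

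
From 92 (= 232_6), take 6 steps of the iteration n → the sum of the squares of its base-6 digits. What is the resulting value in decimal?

13

92 = (2,3,2)_6 → 2² + 3² + 2² = 4 + 9 + 4 = 17
17 = (2,5)_6 → 2² + 5² = 4 + 25 = 29
29 = (4,5)_6 → 4² + 5² = 16 + 25 = 41
41 = (1,0,5)_6 → 1² + 0² + 5² = 1 + 0 + 25 = 26
26 = (4,2)_6 → 4² + 2² = 16 + 4 = 20
20 = (3,2)_6 → 3² + 2² = 9 + 4 = 13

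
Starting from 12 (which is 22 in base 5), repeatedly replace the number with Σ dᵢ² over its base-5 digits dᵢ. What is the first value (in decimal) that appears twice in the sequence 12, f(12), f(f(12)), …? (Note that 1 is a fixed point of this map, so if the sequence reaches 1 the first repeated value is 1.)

10

12 = (2,2)_5 → 8
8 = (1,3)_5 → 10
10 = (2,0)_5 → 4
4 = (4)_5 → 16
16 = (3,1)_5 → 10  — 10 already appeared earlier.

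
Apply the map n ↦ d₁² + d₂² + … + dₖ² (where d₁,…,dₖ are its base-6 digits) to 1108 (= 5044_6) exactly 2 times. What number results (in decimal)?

1108 = (5,0,4,4)_6 → 57
57 = (1,3,3)_6 → 19

19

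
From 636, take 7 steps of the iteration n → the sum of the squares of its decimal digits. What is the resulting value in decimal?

636 → 81
81 → 65
65 → 61
61 → 37
37 → 58
58 → 89
89 → 145

145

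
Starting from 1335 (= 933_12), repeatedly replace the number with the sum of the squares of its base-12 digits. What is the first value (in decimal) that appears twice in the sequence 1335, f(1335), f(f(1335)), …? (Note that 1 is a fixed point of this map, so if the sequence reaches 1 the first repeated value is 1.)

100

1335 = (9,3,3)_12 → 9² + 3² + 3² = 81 + 9 + 9 = 99
99 = (8,3)_12 → 8² + 3² = 64 + 9 = 73
73 = (6,1)_12 → 6² + 1² = 36 + 1 = 37
37 = (3,1)_12 → 3² + 1² = 9 + 1 = 10
10 = (10)_12 → 10² = 100
100 = (8,4)_12 → 8² + 4² = 64 + 16 = 80
80 = (6,8)_12 → 6² + 8² = 36 + 64 = 100  — 100 already appeared earlier.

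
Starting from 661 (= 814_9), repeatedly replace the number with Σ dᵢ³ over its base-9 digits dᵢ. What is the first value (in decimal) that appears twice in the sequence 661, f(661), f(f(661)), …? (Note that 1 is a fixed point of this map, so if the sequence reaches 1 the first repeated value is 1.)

1

661 = (8,1,4)_9 → 8³ + 1³ + 4³ = 512 + 1 + 64 = 577
577 = (7,1,1)_9 → 7³ + 1³ + 1³ = 343 + 1 + 1 = 345
345 = (4,2,3)_9 → 4³ + 2³ + 3³ = 64 + 8 + 27 = 99
99 = (1,2,0)_9 → 1³ + 2³ + 0³ = 1 + 8 + 0 = 9
9 = (1,0)_9 → 1³ + 0³ = 1 + 0 = 1  — reached the fixed point 1.
1 → 1, so 1 is the first repeated value.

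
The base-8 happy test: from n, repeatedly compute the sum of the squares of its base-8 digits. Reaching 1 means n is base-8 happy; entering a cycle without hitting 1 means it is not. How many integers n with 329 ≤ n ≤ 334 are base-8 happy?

1

329: 329 → 27 → 18 → 8 → 1  (reaches 1)
330: 330 → 30 → 45 → 50 → 40 → 25 → 10 → 5 → 25  (repeats 25)
331: 331 → 35 → 25 → 10 → 5 → 25  (repeats 25)
332: 332 → 42 → 29 → 34 → 20 → 20  (repeats 20)
333: 333 → 51 → 45 → 50 → 40 → 25 → 10 → 5 → 25  (repeats 25)
334: 334 → 62 → 85 → 30 → 45 → 50 → 40 → 25 → 10 → 5 → 25  (repeats 25)
base-8 happy: 329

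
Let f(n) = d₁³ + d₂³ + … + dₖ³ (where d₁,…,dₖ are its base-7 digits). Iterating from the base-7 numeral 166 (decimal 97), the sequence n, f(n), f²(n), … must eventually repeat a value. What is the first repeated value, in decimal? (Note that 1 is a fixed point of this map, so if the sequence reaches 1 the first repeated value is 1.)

1

97 = (1,6,6)_7 → 433
433 = (1,1,5,6)_7 → 343
343 = (1,0,0,0)_7 → 1  — reached the fixed point 1.
1 → 1, so 1 is the first repeated value.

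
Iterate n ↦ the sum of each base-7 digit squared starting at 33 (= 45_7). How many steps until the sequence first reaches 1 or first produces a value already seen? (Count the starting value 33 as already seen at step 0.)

5

33 = (4,5)_7 → 4² + 5² = 16 + 25 = 41
41 = (5,6)_7 → 5² + 6² = 25 + 36 = 61
61 = (1,1,5)_7 → 1² + 1² + 5² = 1 + 1 + 25 = 27
27 = (3,6)_7 → 3² + 6² = 9 + 36 = 45
45 = (6,3)_7 → 6² + 3² = 36 + 9 = 45  — 45 repeats.
That took 5 steps.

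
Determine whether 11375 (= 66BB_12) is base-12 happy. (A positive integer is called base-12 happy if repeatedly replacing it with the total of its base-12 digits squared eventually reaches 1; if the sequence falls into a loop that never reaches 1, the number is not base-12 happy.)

11375 = (6,6,11,11)_12 → 6² + 6² + 11² + 11² = 314
314 = (2,2,2)_12 → 2² + 2² + 2² = 12
12 = (1,0)_12 → 1² + 0² = 1  — reached 1.

base-12 happy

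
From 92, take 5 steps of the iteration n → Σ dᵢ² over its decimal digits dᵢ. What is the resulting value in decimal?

20

92 → 85
85 → 89
89 → 145
145 → 42
42 → 20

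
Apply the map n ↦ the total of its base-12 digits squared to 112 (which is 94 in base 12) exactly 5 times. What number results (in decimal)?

112 = (9,4)_12 → 9² + 4² = 81 + 16 = 97
97 = (8,1)_12 → 8² + 1² = 64 + 1 = 65
65 = (5,5)_12 → 5² + 5² = 25 + 25 = 50
50 = (4,2)_12 → 4² + 2² = 16 + 4 = 20
20 = (1,8)_12 → 1² + 8² = 1 + 64 = 65

65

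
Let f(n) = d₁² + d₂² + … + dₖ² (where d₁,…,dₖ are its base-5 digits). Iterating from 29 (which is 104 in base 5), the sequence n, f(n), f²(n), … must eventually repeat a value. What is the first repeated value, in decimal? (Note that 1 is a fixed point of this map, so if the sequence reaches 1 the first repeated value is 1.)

13

29 = (1,0,4)_5 → 1² + 0² + 4² = 1 + 0 + 16 = 17
17 = (3,2)_5 → 3² + 2² = 9 + 4 = 13
13 = (2,3)_5 → 2² + 3² = 4 + 9 = 13  — 13 already appeared earlier.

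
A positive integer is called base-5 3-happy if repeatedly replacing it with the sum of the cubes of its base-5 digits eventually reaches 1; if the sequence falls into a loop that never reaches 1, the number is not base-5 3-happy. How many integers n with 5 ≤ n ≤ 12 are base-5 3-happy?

1

5: 5 → 1  (reaches 1)
6: 6 → 2 → 8 → 28 → 28  (repeats 28)
7: 7 → 9 → 65 → 35 → 9  (repeats 9)
8: 8 → 28 → 28  (repeats 28)
9: 9 → 65 → 35 → 9  (repeats 9)
10: 10 → 8 → 28 → 28  (repeats 28)
11: 11 → 9 → 65 → 35 → 9  (repeats 9)
12: 12 → 16 → 28 → 28  (repeats 28)
base-5 3-happy: 5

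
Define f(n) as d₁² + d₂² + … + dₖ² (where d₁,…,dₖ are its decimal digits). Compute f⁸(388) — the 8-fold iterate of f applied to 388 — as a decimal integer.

388 → 3² + 8² + 8² = 137
137 → 1² + 3² + 7² = 59
59 → 5² + 9² = 106
106 → 1² + 0² + 6² = 37
37 → 3² + 7² = 58
58 → 5² + 8² = 89
89 → 8² + 9² = 145
145 → 1² + 4² + 5² = 42

42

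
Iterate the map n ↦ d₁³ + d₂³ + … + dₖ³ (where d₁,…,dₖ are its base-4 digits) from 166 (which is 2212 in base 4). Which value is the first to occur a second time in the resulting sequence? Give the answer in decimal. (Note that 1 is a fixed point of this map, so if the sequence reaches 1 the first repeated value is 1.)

1

166 = (2,2,1,2)_4 → 2³ + 2³ + 1³ + 2³ = 8 + 8 + 1 + 8 = 25
25 = (1,2,1)_4 → 1³ + 2³ + 1³ = 1 + 8 + 1 = 10
10 = (2,2)_4 → 2³ + 2³ = 8 + 8 = 16
16 = (1,0,0)_4 → 1³ + 0³ + 0³ = 1 + 0 + 0 = 1  — reached the fixed point 1.
1 → 1, so 1 is the first repeated value.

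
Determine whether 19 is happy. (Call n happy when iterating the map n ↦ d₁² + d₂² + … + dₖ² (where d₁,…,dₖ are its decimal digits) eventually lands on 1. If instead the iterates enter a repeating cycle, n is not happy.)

happy

19 → 1² + 9² = 1 + 81 = 82
82 → 8² + 2² = 64 + 4 = 68
68 → 6² + 8² = 36 + 64 = 100
100 → 1² + 0² + 0² = 1 + 0 + 0 = 1  — reached 1.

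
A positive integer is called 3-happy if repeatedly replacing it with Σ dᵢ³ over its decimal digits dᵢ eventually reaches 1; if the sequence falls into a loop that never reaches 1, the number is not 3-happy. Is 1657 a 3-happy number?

1657 → 1³ + 6³ + 5³ + 7³ = 685
685 → 6³ + 8³ + 5³ = 853
853 → 8³ + 5³ + 3³ = 664
664 → 6³ + 6³ + 4³ = 496
496 → 4³ + 9³ + 6³ = 1009
1009 → 1³ + 0³ + 0³ + 9³ = 730
730 → 7³ + 3³ + 0³ = 370
370 → 3³ + 7³ + 0³ = 370  — 370 already seen; the sequence cycles without reaching 1.

not 3-happy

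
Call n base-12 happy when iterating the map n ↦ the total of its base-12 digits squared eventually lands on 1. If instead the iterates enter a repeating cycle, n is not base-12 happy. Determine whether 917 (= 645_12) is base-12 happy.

not base-12 happy

917 = (6,4,5)_12 → 6² + 4² + 5² = 36 + 16 + 25 = 77
77 = (6,5)_12 → 6² + 5² = 36 + 25 = 61
61 = (5,1)_12 → 5² + 1² = 25 + 1 = 26
26 = (2,2)_12 → 2² + 2² = 4 + 4 = 8
8 = (8)_12 → 8² = 64
64 = (5,4)_12 → 5² + 4² = 25 + 16 = 41
41 = (3,5)_12 → 3² + 5² = 9 + 25 = 34
34 = (2,10)_12 → 2² + 10² = 4 + 100 = 104
104 = (8,8)_12 → 8² + 8² = 64 + 64 = 128
128 = (10,8)_12 → 10² + 8² = 100 + 64 = 164
164 = (1,1,8)_12 → 1² + 1² + 8² = 1 + 1 + 64 = 66
66 = (5,6)_12 → 5² + 6² = 25 + 36 = 61  — 61 already seen; the sequence cycles without reaching 1.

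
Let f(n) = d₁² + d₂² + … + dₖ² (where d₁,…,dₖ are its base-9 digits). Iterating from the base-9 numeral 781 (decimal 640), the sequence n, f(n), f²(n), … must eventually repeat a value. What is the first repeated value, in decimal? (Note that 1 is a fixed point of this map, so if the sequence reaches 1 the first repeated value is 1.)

68

640 = (7,8,1)_9 → 7² + 8² + 1² = 49 + 64 + 1 = 114
114 = (1,3,6)_9 → 1² + 3² + 6² = 1 + 9 + 36 = 46
46 = (5,1)_9 → 5² + 1² = 25 + 1 = 26
26 = (2,8)_9 → 2² + 8² = 4 + 64 = 68
68 = (7,5)_9 → 7² + 5² = 49 + 25 = 74
74 = (8,2)_9 → 8² + 2² = 64 + 4 = 68  — 68 already appeared earlier.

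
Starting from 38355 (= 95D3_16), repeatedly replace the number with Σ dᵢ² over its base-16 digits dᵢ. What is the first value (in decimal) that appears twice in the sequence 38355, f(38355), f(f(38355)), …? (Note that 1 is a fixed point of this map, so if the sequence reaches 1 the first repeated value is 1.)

146

38355 = (9,5,13,3)_16 → 9² + 5² + 13² + 3² = 81 + 25 + 169 + 9 = 284
284 = (1,1,12)_16 → 1² + 1² + 12² = 1 + 1 + 144 = 146
146 = (9,2)_16 → 9² + 2² = 81 + 4 = 85
85 = (5,5)_16 → 5² + 5² = 25 + 25 = 50
50 = (3,2)_16 → 3² + 2² = 9 + 4 = 13
13 = (13)_16 → 13² = 169
169 = (10,9)_16 → 10² + 9² = 100 + 81 = 181
181 = (11,5)_16 → 11² + 5² = 121 + 25 = 146  — 146 already appeared earlier.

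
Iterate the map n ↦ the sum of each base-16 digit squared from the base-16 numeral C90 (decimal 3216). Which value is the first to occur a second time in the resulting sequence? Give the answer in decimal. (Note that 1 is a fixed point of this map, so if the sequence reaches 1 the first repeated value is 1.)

3216 = (12,9,0)_16 → 12² + 9² + 0² = 225
225 = (14,1)_16 → 14² + 1² = 197
197 = (12,5)_16 → 12² + 5² = 169
169 = (10,9)_16 → 10² + 9² = 181
181 = (11,5)_16 → 11² + 5² = 146
146 = (9,2)_16 → 9² + 2² = 85
85 = (5,5)_16 → 5² + 5² = 50
50 = (3,2)_16 → 3² + 2² = 13
13 = (13)_16 → 13² = 169  — 169 already appeared earlier.

169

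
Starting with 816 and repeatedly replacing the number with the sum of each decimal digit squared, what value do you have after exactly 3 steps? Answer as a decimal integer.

4

816 → 101
101 → 2
2 → 4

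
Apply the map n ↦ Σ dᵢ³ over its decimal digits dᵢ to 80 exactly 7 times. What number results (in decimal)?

371

80 → 512
512 → 134
134 → 92
92 → 737
737 → 713
713 → 371
371 → 371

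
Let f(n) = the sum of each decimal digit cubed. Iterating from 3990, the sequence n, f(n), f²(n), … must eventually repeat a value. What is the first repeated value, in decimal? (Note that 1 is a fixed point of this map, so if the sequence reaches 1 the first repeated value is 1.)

3990 → 3³ + 9³ + 9³ + 0³ = 1485
1485 → 1³ + 4³ + 8³ + 5³ = 702
702 → 7³ + 0³ + 2³ = 351
351 → 3³ + 5³ + 1³ = 153
153 → 1³ + 5³ + 3³ = 153  — 153 already appeared earlier.

153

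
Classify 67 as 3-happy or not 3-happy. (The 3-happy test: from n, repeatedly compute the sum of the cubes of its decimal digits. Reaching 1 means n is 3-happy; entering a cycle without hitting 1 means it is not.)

not 3-happy

67 → 6³ + 7³ = 216 + 343 = 559
559 → 5³ + 5³ + 9³ = 125 + 125 + 729 = 979
979 → 9³ + 7³ + 9³ = 729 + 343 + 729 = 1801
1801 → 1³ + 8³ + 0³ + 1³ = 1 + 512 + 0 + 1 = 514
514 → 5³ + 1³ + 4³ = 125 + 1 + 64 = 190
190 → 1³ + 9³ + 0³ = 1 + 729 + 0 = 730
730 → 7³ + 3³ + 0³ = 343 + 27 + 0 = 370
370 → 3³ + 7³ + 0³ = 27 + 343 + 0 = 370  — 370 already seen; the sequence cycles without reaching 1.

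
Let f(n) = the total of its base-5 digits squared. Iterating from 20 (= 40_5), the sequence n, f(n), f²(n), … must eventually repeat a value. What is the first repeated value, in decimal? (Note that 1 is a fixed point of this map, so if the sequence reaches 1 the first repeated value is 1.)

16

20 = (4,0)_5 → 4² + 0² = 16
16 = (3,1)_5 → 3² + 1² = 10
10 = (2,0)_5 → 2² + 0² = 4
4 = (4)_5 → 4² = 16  — 16 already appeared earlier.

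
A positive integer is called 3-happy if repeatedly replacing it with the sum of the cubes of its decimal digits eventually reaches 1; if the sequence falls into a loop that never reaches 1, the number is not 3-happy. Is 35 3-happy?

not 3-happy

35 → 3³ + 5³ = 27 + 125 = 152
152 → 1³ + 5³ + 2³ = 1 + 125 + 8 = 134
134 → 1³ + 3³ + 4³ = 1 + 27 + 64 = 92
92 → 9³ + 2³ = 729 + 8 = 737
737 → 7³ + 3³ + 7³ = 343 + 27 + 343 = 713
713 → 7³ + 1³ + 3³ = 343 + 1 + 27 = 371
371 → 3³ + 7³ + 1³ = 27 + 343 + 1 = 371  — 371 already seen; the sequence cycles without reaching 1.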